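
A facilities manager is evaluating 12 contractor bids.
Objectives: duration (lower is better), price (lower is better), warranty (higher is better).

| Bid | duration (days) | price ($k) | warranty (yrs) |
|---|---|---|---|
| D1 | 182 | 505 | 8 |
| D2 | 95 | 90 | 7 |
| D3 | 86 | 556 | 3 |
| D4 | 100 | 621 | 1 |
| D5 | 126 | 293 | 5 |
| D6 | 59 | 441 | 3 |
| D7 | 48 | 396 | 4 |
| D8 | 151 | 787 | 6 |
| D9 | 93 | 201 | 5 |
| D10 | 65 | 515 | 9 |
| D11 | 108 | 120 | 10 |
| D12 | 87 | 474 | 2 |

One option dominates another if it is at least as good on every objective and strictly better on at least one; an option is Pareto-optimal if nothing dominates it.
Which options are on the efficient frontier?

D2, D7, D9, D10, D11

D1: dominated by D11 (duration 108≤182, price 120≤505, warranty 10≥8).
D2: not dominated (best price).
D3: dominated by D6 (duration 59≤86, price 441≤556, warranty 3≥3).
D4: dominated by D2 (duration 95≤100, price 90≤621, warranty 7≥1).
D5: dominated by D2 (duration 95≤126, price 90≤293, warranty 7≥5).
D6: dominated by D7 (duration 48≤59, price 396≤441, warranty 4≥3).
D7: not dominated (best duration).
D8: dominated by D2 (duration 95≤151, price 90≤787, warranty 7≥6).
D9: not dominated.
D10: not dominated.
D11: not dominated (best warranty).
D12: dominated by D6 (duration 59≤87, price 441≤474, warranty 3≥2).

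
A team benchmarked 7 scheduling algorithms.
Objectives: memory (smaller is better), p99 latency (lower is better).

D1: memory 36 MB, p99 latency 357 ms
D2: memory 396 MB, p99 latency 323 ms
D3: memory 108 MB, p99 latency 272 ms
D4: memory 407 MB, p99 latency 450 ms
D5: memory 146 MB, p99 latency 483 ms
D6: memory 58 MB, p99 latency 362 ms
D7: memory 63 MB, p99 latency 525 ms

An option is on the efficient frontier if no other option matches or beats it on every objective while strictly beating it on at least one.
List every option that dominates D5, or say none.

D1, D3, D6

D1: memory 36≤146, p99 latency 357≤483 — dominates D5.
D3: memory 108≤146, p99 latency 272≤483 — dominates D5.
D6: memory 58≤146, p99 latency 362≤483 — dominates D5.
Others (D2, D4, D7) are each worse than D5 on at least one objective.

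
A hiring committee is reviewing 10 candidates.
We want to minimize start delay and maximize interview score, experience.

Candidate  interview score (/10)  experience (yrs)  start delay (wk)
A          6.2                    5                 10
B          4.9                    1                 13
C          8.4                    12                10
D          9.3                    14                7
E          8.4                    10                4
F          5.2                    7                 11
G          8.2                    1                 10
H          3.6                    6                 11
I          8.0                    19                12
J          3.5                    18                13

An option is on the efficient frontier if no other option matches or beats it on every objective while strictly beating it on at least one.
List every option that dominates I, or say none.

A: worse on interview score (6.2 vs 8.0).
B: worse on interview score (4.9 vs 8.0).
C: worse on experience (12 vs 19).
D: worse on experience (14 vs 19).
E: worse on experience (10 vs 19).
F: worse on interview score (5.2 vs 8.0).
G: worse on experience (1 vs 19).
H: worse on interview score (3.6 vs 8.0).
J: worse on interview score (3.5 vs 8.0).
No option dominates I.

none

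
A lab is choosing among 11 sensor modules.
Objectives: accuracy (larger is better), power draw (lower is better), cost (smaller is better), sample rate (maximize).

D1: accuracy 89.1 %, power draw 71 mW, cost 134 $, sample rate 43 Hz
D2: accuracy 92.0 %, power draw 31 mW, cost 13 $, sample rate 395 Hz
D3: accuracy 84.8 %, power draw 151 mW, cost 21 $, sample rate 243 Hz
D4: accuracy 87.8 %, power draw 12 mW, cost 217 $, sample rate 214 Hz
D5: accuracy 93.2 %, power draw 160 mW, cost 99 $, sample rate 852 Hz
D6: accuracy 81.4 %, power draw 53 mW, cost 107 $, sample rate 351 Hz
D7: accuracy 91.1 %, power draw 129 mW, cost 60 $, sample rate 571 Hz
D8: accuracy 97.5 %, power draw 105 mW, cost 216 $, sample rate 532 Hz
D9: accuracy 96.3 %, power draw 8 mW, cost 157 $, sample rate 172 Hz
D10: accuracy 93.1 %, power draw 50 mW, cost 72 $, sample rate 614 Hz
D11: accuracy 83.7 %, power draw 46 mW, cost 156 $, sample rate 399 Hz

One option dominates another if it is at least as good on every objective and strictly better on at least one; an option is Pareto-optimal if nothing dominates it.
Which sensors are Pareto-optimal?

D1: dominated by D2 (accuracy 92.0≥89.1, power draw 31≤71, cost 13≤134, sample rate 395≥43).
D2: not dominated (best cost).
D3: dominated by D2 (accuracy 92.0≥84.8, power draw 31≤151, cost 13≤21, sample rate 395≥243).
D4: not dominated.
D5: not dominated (best sample rate).
D6: dominated by D2 (accuracy 92.0≥81.4, power draw 31≤53, cost 13≤107, sample rate 395≥351).
D7: not dominated.
D8: not dominated (best accuracy).
D9: not dominated (best power draw).
D10: not dominated.
D11: not dominated.

D2, D4, D5, D7, D8, D9, D10, D11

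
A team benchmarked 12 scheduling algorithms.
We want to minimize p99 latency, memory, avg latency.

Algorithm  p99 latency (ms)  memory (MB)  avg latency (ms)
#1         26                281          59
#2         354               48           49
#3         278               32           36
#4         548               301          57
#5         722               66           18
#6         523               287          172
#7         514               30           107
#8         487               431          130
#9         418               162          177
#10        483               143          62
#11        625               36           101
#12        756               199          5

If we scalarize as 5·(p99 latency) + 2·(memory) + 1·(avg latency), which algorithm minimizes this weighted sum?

#1: 5·26 + 2·281 + 1·59 = 751
#2: 5·354 + 2·48 + 1·49 = 1915
#3: 5·278 + 2·32 + 1·36 = 1490
#4: 5·548 + 2·301 + 1·57 = 3399
#5: 5·722 + 2·66 + 1·18 = 3760
#6: 5·523 + 2·287 + 1·172 = 3361
#7: 5·514 + 2·30 + 1·107 = 2737
#8: 5·487 + 2·431 + 1·130 = 3427
#9: 5·418 + 2·162 + 1·177 = 2591
#10: 5·483 + 2·143 + 1·62 = 2763
#11: 5·625 + 2·36 + 1·101 = 3298
#12: 5·756 + 2·199 + 1·5 = 4183
Lowest: #1 at 751.

#1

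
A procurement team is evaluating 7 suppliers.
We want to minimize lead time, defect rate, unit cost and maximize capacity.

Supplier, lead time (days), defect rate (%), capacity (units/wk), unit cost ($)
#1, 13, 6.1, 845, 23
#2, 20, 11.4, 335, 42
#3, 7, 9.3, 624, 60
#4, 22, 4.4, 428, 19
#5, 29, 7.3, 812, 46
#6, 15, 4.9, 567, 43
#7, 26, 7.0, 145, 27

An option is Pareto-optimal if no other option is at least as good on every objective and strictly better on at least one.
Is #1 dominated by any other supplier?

#2: worse on lead time (20 vs 13).
#3: worse on defect rate (9.3 vs 6.1).
#4: worse on lead time (22 vs 13).
#5: worse on lead time (29 vs 13).
#6: worse on lead time (15 vs 13).
#7: worse on lead time (26 vs 13).
No option is at least as good as #1 on every objective and strictly better on one.

No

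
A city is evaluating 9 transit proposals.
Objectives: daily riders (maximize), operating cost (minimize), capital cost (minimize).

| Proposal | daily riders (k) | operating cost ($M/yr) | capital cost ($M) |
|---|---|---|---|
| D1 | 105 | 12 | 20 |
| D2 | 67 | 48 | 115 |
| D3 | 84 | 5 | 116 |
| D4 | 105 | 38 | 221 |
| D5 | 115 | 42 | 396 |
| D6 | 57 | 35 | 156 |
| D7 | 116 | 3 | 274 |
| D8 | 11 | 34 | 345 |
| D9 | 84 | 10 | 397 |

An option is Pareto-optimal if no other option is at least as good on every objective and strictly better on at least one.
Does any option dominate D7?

No

D1: worse on daily riders (105 vs 116).
D2: worse on daily riders (67 vs 116).
D3: worse on daily riders (84 vs 116).
D4: worse on daily riders (105 vs 116).
D5: worse on daily riders (115 vs 116).
D6: worse on daily riders (57 vs 116).
D8: worse on daily riders (11 vs 116).
D9: worse on daily riders (84 vs 116).
No option is at least as good as D7 on every objective and strictly better on one.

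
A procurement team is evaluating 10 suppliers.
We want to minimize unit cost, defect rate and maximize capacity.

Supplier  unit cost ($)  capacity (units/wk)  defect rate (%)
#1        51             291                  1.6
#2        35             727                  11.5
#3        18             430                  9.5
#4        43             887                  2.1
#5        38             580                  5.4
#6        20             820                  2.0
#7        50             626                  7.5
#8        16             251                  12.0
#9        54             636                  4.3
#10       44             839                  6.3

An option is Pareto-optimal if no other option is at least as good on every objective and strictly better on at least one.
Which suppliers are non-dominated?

#1, #3, #4, #6, #8

#1: not dominated (best defect rate).
#2: dominated by #6 (unit cost 20≤35, capacity 820≥727, defect rate 2.0≤11.5).
#3: not dominated.
#4: not dominated (best capacity).
#5: dominated by #6 (unit cost 20≤38, capacity 820≥580, defect rate 2.0≤5.4).
#6: not dominated.
#7: dominated by #4 (unit cost 43≤50, capacity 887≥626, defect rate 2.1≤7.5).
#8: not dominated (best unit cost).
#9: dominated by #4 (unit cost 43≤54, capacity 887≥636, defect rate 2.1≤4.3).
#10: dominated by #4 (unit cost 43≤44, capacity 887≥839, defect rate 2.1≤6.3).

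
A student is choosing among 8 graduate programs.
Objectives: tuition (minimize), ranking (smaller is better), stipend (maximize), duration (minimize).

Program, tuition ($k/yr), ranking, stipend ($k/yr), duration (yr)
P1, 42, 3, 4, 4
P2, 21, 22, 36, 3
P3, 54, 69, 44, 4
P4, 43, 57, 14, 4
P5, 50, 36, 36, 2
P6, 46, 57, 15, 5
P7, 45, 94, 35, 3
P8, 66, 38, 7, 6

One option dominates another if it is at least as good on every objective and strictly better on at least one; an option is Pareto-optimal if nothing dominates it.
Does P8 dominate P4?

P8 vs P4: P8 is worse on tuition (66 vs 43), so it does not dominate P4.

No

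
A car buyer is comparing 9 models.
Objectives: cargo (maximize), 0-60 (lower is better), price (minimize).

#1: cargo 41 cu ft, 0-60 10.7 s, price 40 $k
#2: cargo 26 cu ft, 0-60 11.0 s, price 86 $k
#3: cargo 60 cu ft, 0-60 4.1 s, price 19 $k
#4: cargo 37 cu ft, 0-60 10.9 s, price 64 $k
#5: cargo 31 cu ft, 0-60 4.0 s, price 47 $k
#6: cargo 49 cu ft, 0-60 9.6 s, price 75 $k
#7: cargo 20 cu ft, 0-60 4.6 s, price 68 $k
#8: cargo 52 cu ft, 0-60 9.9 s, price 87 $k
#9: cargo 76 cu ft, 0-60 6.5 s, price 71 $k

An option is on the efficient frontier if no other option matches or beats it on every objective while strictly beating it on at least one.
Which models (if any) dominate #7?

#3, #5

#3: cargo 60≥20, 0-60 4.1≤4.6, price 19≤68 — dominates #7.
#5: cargo 31≥20, 0-60 4.0≤4.6, price 47≤68 — dominates #7.
Others (#1, #2, #4, #6, #8, #9) are each worse than #7 on at least one objective.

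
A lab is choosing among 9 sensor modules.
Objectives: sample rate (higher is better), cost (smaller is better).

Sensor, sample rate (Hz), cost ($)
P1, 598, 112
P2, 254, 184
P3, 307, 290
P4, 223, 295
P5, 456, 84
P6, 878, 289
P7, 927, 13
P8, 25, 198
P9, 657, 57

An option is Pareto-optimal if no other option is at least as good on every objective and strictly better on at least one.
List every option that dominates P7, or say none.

P1: worse on sample rate (598 vs 927).
P2: worse on sample rate (254 vs 927).
P3: worse on sample rate (307 vs 927).
P4: worse on sample rate (223 vs 927).
P5: worse on sample rate (456 vs 927).
P6: worse on sample rate (878 vs 927).
P8: worse on sample rate (25 vs 927).
P9: worse on sample rate (657 vs 927).
No option dominates P7.

none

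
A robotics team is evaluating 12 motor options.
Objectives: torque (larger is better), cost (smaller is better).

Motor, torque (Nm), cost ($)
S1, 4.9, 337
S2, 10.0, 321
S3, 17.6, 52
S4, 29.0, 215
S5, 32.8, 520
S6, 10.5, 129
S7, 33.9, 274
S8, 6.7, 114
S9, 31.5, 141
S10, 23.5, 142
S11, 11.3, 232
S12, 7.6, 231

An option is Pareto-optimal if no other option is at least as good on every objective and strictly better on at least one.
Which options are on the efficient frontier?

S1: dominated by S2 (torque 10.0≥4.9, cost 321≤337).
S2: dominated by S3 (torque 17.6≥10.0, cost 52≤321).
S3: not dominated (best cost).
S4: dominated by S9 (torque 31.5≥29.0, cost 141≤215).
S5: dominated by S7 (torque 33.9≥32.8, cost 274≤520).
S6: dominated by S3 (torque 17.6≥10.5, cost 52≤129).
S7: not dominated (best torque).
S8: dominated by S3 (torque 17.6≥6.7, cost 52≤114).
S9: not dominated.
S10: dominated by S9 (torque 31.5≥23.5, cost 141≤142).
S11: dominated by S3 (torque 17.6≥11.3, cost 52≤232).
S12: dominated by S3 (torque 17.6≥7.6, cost 52≤231).

S3, S7, S9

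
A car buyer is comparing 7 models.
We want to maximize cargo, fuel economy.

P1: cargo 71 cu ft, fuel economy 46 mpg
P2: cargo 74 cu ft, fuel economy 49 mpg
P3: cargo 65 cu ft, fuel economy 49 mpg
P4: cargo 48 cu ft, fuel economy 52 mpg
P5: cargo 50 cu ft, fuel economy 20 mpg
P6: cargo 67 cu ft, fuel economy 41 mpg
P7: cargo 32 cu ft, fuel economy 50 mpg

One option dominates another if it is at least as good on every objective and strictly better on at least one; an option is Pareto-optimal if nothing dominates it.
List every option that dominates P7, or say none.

P4: cargo 48≥32, fuel economy 52≥50 — dominates P7.
Others (P1, P2, P3, P5, P6) are each worse than P7 on at least one objective.

P4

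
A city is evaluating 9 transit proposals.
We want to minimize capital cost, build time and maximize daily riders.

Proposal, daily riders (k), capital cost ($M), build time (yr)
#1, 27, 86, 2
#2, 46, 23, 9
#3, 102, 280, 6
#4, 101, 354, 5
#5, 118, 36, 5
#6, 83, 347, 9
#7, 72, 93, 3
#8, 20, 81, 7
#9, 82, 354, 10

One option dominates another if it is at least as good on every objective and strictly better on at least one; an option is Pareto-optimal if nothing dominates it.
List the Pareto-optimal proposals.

#1, #2, #5, #7

#1: not dominated (best build time).
#2: not dominated (best capital cost).
#3: dominated by #5 (daily riders 118≥102, capital cost 36≤280, build time 5≤6).
#4: dominated by #5 (daily riders 118≥101, capital cost 36≤354, build time 5≤5).
#5: not dominated (best daily riders).
#6: dominated by #3 (daily riders 102≥83, capital cost 280≤347, build time 6≤9).
#7: not dominated.
#8: dominated by #5 (daily riders 118≥20, capital cost 36≤81, build time 5≤7).
#9: dominated by #3 (daily riders 102≥82, capital cost 280≤354, build time 6≤10).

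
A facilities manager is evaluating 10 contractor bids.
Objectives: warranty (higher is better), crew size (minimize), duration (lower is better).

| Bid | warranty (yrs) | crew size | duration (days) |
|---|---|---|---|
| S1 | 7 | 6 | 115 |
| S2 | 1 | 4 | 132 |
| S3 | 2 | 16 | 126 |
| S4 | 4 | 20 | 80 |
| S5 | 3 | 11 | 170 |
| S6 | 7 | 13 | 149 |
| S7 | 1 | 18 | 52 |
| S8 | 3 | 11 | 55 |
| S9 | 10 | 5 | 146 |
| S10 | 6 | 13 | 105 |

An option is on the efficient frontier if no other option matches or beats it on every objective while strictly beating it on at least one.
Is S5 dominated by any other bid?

Yes

S1 vs S5: warranty 7≥3, crew size 6≤11, duration 115≤170 — S1 is at least as good on every objective and strictly better on at least one, so S1 dominates S5.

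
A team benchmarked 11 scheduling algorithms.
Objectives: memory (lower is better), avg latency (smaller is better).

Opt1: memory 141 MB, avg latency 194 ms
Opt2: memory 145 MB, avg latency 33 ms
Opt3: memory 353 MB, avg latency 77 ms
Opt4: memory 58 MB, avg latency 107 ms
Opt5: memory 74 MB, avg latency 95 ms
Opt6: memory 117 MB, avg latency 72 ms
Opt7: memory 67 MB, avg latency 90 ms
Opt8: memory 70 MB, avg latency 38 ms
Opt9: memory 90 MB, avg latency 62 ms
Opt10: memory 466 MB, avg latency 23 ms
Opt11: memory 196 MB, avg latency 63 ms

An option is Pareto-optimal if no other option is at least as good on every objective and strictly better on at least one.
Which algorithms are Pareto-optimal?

Opt2, Opt4, Opt7, Opt8, Opt10

Opt1: dominated by Opt4 (memory 58≤141, avg latency 107≤194).
Opt2: not dominated.
Opt3: dominated by Opt2 (memory 145≤353, avg latency 33≤77).
Opt4: not dominated (best memory).
Opt5: dominated by Opt7 (memory 67≤74, avg latency 90≤95).
Opt6: dominated by Opt8 (memory 70≤117, avg latency 38≤72).
Opt7: not dominated.
Opt8: not dominated.
Opt9: dominated by Opt8 (memory 70≤90, avg latency 38≤62).
Opt10: not dominated (best avg latency).
Opt11: dominated by Opt2 (memory 145≤196, avg latency 33≤63).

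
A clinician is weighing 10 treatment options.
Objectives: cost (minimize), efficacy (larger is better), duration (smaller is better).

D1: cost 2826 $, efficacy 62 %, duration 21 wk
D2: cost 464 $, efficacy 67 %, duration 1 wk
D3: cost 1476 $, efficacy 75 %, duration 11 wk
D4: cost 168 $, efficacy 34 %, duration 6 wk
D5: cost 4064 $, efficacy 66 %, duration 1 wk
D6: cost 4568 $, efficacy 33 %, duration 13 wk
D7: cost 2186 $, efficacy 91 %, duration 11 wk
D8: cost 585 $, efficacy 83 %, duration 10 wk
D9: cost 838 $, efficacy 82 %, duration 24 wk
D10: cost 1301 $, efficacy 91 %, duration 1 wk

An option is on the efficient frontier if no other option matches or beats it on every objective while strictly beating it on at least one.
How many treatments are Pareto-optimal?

4

D1: dominated by D2 (cost 464≤2826, efficacy 67≥62, duration 1≤21).
D2: not dominated.
D3: dominated by D8 (cost 585≤1476, efficacy 83≥75, duration 10≤11).
D4: not dominated (best cost).
D5: dominated by D2 (cost 464≤4064, efficacy 67≥66, duration 1≤1).
D6: dominated by D2 (cost 464≤4568, efficacy 67≥33, duration 1≤13).
D7: dominated by D10 (cost 1301≤2186, efficacy 91≥91, duration 1≤11).
D8: not dominated.
D9: dominated by D8 (cost 585≤838, efficacy 83≥82, duration 10≤24).
D10: not dominated.
Pareto-optimal: D2, D4, D8, D10 → 4.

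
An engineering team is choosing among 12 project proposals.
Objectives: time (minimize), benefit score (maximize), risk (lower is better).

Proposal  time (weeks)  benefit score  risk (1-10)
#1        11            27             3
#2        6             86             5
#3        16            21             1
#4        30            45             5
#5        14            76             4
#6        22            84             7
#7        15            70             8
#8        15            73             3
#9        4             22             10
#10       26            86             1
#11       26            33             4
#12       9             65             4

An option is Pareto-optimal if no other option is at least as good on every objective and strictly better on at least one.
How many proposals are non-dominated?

8

#1: not dominated.
#2: not dominated.
#3: not dominated.
#4: dominated by #2 (time 6≤30, benefit score 86≥45, risk 5≤5).
#5: not dominated.
#6: dominated by #2 (time 6≤22, benefit score 86≥84, risk 5≤7).
#7: dominated by #2 (time 6≤15, benefit score 86≥70, risk 5≤8).
#8: not dominated.
#9: not dominated (best time).
#10: not dominated.
#11: dominated by #5 (time 14≤26, benefit score 76≥33, risk 4≤4).
#12: not dominated.
Pareto-optimal: #1, #2, #3, #5, #8, #9, #10, #12 → 8.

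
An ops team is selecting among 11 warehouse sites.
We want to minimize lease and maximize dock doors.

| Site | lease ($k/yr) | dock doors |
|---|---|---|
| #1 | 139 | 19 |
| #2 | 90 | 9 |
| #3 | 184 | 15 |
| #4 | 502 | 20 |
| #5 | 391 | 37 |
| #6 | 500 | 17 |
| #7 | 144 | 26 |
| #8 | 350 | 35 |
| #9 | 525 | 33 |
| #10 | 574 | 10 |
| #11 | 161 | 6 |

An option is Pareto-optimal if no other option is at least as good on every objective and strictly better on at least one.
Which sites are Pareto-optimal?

#1: not dominated.
#2: not dominated (best lease).
#3: dominated by #1 (lease 139≤184, dock doors 19≥15).
#4: dominated by #5 (lease 391≤502, dock doors 37≥20).
#5: not dominated (best dock doors).
#6: dominated by #1 (lease 139≤500, dock doors 19≥17).
#7: not dominated.
#8: not dominated.
#9: dominated by #5 (lease 391≤525, dock doors 37≥33).
#10: dominated by #1 (lease 139≤574, dock doors 19≥10).
#11: dominated by #1 (lease 139≤161, dock doors 19≥6).

#1, #2, #5, #7, #8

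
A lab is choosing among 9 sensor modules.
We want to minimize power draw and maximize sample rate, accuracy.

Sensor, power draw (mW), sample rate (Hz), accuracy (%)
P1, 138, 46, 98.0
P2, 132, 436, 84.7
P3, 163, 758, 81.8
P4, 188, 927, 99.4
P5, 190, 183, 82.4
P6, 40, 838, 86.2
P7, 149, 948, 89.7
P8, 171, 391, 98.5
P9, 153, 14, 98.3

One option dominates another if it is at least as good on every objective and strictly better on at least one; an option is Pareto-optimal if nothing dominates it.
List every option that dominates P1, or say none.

P2: worse on accuracy (84.7 vs 98.0).
P3: worse on power draw (163 vs 138).
P4: worse on power draw (188 vs 138).
P5: worse on power draw (190 vs 138).
P6: worse on accuracy (86.2 vs 98.0).
P7: worse on power draw (149 vs 138).
P8: worse on power draw (171 vs 138).
P9: worse on power draw (153 vs 138).
No option dominates P1.

none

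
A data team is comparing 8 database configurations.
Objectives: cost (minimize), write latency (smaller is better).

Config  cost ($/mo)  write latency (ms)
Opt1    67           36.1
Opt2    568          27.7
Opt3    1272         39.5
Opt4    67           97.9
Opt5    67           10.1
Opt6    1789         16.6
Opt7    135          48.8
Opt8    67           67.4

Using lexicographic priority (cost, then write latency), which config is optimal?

Opt5

First minimize cost: best is 67, kept {Opt1, Opt4, Opt5, Opt8}.
Then minimize write latency: best is 10.1, kept {Opt5}.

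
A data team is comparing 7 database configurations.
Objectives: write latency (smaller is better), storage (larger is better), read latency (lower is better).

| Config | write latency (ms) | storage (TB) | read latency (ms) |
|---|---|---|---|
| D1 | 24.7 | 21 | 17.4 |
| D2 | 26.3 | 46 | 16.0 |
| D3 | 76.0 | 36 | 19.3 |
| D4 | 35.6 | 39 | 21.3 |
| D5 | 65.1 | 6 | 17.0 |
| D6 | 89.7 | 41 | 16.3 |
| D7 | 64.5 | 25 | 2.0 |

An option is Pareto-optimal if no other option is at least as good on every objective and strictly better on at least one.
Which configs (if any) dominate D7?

D1: worse on storage (21 vs 25).
D2: worse on read latency (16.0 vs 2.0).
D3: worse on write latency (76.0 vs 64.5).
D4: worse on read latency (21.3 vs 2.0).
D5: worse on write latency (65.1 vs 64.5).
D6: worse on write latency (89.7 vs 64.5).
No option dominates D7.

none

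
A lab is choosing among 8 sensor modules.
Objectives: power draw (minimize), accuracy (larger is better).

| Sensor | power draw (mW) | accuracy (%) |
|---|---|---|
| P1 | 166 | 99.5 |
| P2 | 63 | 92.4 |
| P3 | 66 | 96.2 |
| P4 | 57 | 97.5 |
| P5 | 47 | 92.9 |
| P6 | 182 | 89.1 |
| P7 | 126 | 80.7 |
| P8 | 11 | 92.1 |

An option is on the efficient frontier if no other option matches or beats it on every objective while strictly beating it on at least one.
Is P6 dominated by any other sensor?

Yes

P1 vs P6: power draw 166≤182, accuracy 99.5≥89.1 — P1 is at least as good on every objective and strictly better on at least one, so P1 dominates P6.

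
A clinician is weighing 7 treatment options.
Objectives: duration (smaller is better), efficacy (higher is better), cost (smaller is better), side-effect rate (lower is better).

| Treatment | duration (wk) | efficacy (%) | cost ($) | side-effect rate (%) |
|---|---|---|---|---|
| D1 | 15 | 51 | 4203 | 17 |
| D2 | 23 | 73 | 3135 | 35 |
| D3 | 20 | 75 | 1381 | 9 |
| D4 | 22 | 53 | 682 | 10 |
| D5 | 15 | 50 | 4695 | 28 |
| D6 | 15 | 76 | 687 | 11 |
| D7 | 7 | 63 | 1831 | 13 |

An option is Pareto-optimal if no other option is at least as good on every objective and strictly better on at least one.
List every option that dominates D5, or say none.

D1: duration 15≤15, efficacy 51≥50, cost 4203≤4695, side-effect rate 17≤28 — dominates D5.
D6: duration 15≤15, efficacy 76≥50, cost 687≤4695, side-effect rate 11≤28 — dominates D5.
D7: duration 7≤15, efficacy 63≥50, cost 1831≤4695, side-effect rate 13≤28 — dominates D5.
Others (D2, D3, D4) are each worse than D5 on at least one objective.

D1, D6, D7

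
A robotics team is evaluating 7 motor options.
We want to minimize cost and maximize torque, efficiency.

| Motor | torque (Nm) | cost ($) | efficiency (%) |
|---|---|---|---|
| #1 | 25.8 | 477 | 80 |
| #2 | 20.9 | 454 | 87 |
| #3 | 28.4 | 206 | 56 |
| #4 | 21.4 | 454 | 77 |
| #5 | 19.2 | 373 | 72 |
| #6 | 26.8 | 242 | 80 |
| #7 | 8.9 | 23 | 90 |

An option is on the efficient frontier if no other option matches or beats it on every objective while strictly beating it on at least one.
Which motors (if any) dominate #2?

none

#1: worse on cost (477 vs 454).
#3: worse on efficiency (56 vs 87).
#4: worse on efficiency (77 vs 87).
#5: worse on torque (19.2 vs 20.9).
#6: worse on efficiency (80 vs 87).
#7: worse on torque (8.9 vs 20.9).
No option dominates #2.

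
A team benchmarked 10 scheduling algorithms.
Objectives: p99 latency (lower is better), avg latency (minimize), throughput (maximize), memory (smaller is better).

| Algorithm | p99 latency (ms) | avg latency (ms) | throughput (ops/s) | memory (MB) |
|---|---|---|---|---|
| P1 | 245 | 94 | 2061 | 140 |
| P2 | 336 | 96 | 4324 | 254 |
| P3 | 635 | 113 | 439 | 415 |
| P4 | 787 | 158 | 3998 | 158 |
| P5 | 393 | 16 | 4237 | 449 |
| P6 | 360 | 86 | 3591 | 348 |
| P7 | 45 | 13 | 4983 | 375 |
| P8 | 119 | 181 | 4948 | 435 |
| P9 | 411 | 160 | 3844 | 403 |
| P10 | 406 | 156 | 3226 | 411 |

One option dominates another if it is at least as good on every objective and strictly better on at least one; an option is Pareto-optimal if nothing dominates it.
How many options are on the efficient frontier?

5

P1: not dominated (best memory).
P2: not dominated.
P3: dominated by P1 (p99 latency 245≤635, avg latency 94≤113, throughput 2061≥439, memory 140≤415).
P4: not dominated.
P5: dominated by P7 (p99 latency 45≤393, avg latency 13≤16, throughput 4983≥4237, memory 375≤449).
P6: not dominated.
P7: not dominated (best p99 latency).
P8: dominated by P7 (p99 latency 45≤119, avg latency 13≤181, throughput 4983≥4948, memory 375≤435).
P9: dominated by P2 (p99 latency 336≤411, avg latency 96≤160, throughput 4324≥3844, memory 254≤403).
P10: dominated by P2 (p99 latency 336≤406, avg latency 96≤156, throughput 4324≥3226, memory 254≤411).
Pareto-optimal: P1, P2, P4, P6, P7 → 5.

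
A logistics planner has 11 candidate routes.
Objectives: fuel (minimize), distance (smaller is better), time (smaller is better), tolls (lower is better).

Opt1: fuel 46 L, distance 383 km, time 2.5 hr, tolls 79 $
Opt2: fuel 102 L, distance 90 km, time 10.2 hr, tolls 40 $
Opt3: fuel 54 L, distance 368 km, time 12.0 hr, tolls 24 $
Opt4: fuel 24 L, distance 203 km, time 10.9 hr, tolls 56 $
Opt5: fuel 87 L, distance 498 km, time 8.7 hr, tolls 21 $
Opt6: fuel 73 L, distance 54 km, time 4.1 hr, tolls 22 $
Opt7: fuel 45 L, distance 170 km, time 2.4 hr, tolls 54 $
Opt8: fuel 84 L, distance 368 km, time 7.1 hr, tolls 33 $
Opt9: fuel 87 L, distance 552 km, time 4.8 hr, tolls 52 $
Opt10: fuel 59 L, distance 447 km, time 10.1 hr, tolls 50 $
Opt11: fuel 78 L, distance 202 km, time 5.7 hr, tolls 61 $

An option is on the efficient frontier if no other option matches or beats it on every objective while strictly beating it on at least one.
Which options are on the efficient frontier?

Opt1: dominated by Opt7 (fuel 45≤46, distance 170≤383, time 2.4≤2.5, tolls 54≤79).
Opt2: dominated by Opt6 (fuel 73≤102, distance 54≤90, time 4.1≤10.2, tolls 22≤40).
Opt3: not dominated.
Opt4: not dominated (best fuel).
Opt5: not dominated (best tolls).
Opt6: not dominated (best distance).
Opt7: not dominated (best time).
Opt8: dominated by Opt6 (fuel 73≤84, distance 54≤368, time 4.1≤7.1, tolls 22≤33).
Opt9: dominated by Opt6 (fuel 73≤87, distance 54≤552, time 4.1≤4.8, tolls 22≤52).
Opt10: not dominated.
Opt11: dominated by Opt6 (fuel 73≤78, distance 54≤202, time 4.1≤5.7, tolls 22≤61).

Opt3, Opt4, Opt5, Opt6, Opt7, Opt10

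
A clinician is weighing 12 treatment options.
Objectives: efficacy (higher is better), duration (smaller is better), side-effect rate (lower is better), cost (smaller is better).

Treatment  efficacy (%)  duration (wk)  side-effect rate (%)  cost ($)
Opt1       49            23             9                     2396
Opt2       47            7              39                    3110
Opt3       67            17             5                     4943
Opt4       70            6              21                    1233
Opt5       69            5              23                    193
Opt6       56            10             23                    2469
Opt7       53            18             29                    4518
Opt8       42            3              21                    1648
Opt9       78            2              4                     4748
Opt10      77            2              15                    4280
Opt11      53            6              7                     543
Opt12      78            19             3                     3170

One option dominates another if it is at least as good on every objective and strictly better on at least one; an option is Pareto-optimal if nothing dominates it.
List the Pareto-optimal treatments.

Opt4, Opt5, Opt8, Opt9, Opt10, Opt11, Opt12

Opt1: dominated by Opt11 (efficacy 53≥49, duration 6≤23, side-effect rate 7≤9, cost 543≤2396).
Opt2: dominated by Opt4 (efficacy 70≥47, duration 6≤7, side-effect rate 21≤39, cost 1233≤3110).
Opt3: dominated by Opt9 (efficacy 78≥67, duration 2≤17, side-effect rate 4≤5, cost 4748≤4943).
Opt4: not dominated.
Opt5: not dominated (best cost).
Opt6: dominated by Opt4 (efficacy 70≥56, duration 6≤10, side-effect rate 21≤23, cost 1233≤2469).
Opt7: dominated by Opt4 (efficacy 70≥53, duration 6≤18, side-effect rate 21≤29, cost 1233≤4518).
Opt8: not dominated.
Opt9: not dominated.
Opt10: not dominated.
Opt11: not dominated.
Opt12: not dominated (best side-effect rate).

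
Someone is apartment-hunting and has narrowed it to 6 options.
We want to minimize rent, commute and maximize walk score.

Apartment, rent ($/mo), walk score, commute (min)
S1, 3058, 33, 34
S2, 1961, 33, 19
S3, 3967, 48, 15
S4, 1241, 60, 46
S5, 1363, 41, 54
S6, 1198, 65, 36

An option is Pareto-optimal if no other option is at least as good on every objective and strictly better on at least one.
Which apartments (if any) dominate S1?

S2

S2: rent 1961≤3058, walk score 33≥33, commute 19≤34 — dominates S1.
Others (S3, S4, S5, S6) are each worse than S1 on at least one objective.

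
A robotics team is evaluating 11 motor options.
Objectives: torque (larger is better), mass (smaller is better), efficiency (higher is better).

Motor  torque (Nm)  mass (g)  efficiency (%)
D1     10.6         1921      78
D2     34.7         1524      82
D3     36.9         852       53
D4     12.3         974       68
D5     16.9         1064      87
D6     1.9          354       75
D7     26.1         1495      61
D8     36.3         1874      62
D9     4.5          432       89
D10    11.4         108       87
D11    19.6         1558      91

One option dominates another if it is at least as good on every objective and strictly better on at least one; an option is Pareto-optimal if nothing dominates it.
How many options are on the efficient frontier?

9

D1: dominated by D2 (torque 34.7≥10.6, mass 1524≤1921, efficiency 82≥78).
D2: not dominated.
D3: not dominated (best torque).
D4: not dominated.
D5: not dominated.
D6: dominated by D10 (torque 11.4≥1.9, mass 108≤354, efficiency 87≥75).
D7: not dominated.
D8: not dominated.
D9: not dominated.
D10: not dominated (best mass).
D11: not dominated (best efficiency).
Pareto-optimal: D2, D3, D4, D5, D7, D8, D9, D10, D11 → 9.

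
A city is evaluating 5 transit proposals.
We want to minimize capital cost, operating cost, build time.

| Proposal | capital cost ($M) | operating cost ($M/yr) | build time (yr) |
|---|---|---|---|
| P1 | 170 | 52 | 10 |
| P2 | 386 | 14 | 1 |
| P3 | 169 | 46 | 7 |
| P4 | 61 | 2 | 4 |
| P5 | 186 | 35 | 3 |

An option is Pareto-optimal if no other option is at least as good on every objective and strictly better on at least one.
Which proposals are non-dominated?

P2, P4, P5

P1: dominated by P3 (capital cost 169≤170, operating cost 46≤52, build time 7≤10).
P2: not dominated (best build time).
P3: dominated by P4 (capital cost 61≤169, operating cost 2≤46, build time 4≤7).
P4: not dominated (best capital cost).
P5: not dominated.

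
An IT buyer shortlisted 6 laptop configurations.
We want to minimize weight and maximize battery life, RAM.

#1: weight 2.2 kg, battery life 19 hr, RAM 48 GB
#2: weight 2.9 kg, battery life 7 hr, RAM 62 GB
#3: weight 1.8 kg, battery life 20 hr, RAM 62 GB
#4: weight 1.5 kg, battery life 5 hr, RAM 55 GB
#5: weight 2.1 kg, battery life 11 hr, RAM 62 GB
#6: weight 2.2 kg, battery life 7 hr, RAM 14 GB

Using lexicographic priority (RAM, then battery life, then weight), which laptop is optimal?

#3

First maximize RAM: best is 62, kept {#2, #3, #5}.
Then maximize battery life: best is 20, kept {#3}.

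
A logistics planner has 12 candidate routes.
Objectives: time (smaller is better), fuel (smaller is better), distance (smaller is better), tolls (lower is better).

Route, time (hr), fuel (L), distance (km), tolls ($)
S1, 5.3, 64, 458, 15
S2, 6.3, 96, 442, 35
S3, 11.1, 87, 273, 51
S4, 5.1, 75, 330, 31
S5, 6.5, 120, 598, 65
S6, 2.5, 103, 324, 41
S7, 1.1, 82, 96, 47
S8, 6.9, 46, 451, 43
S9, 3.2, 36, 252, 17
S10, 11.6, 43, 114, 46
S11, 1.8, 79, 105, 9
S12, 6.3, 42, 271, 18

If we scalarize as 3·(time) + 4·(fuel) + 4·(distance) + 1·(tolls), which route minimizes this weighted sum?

S1: 3·5.3 + 4·64 + 4·458 + 1·15 = 2118.9
S2: 3·6.3 + 4·96 + 4·442 + 1·35 = 2205.9
S3: 3·11.1 + 4·87 + 4·273 + 1·51 = 1524.3
S4: 3·5.1 + 4·75 + 4·330 + 1·31 = 1666.3
S5: 3·6.5 + 4·120 + 4·598 + 1·65 = 2956.5
S6: 3·2.5 + 4·103 + 4·324 + 1·41 = 1756.5
S7: 3·1.1 + 4·82 + 4·96 + 1·47 = 762.3
S8: 3·6.9 + 4·46 + 4·451 + 1·43 = 2051.7
S9: 3·3.2 + 4·36 + 4·252 + 1·17 = 1178.6
S10: 3·11.6 + 4·43 + 4·114 + 1·46 = 708.8
S11: 3·1.8 + 4·79 + 4·105 + 1·9 = 750.4
S12: 3·6.3 + 4·42 + 4·271 + 1·18 = 1288.9
Lowest: S10 at 708.8.

S10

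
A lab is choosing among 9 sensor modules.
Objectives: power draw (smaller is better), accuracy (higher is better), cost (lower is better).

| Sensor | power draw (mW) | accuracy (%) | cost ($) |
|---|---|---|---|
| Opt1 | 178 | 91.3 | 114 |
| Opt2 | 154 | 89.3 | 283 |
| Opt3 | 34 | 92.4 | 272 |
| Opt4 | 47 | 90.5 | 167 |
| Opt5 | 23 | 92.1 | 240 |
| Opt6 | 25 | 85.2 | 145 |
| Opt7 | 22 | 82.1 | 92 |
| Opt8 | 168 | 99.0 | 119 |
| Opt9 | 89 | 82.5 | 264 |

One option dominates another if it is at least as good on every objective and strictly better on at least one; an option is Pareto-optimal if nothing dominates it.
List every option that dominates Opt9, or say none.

Opt4, Opt5, Opt6

Opt4: power draw 47≤89, accuracy 90.5≥82.5, cost 167≤264 — dominates Opt9.
Opt5: power draw 23≤89, accuracy 92.1≥82.5, cost 240≤264 — dominates Opt9.
Opt6: power draw 25≤89, accuracy 85.2≥82.5, cost 145≤264 — dominates Opt9.
Others (Opt1, Opt2, Opt3, Opt7, Opt8) are each worse than Opt9 on at least one objective.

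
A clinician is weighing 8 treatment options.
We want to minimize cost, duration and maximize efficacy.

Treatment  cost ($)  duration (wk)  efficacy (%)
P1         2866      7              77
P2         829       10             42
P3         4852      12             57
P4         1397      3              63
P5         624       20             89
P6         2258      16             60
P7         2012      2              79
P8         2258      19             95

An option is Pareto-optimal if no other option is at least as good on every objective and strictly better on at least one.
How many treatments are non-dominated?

P1: dominated by P7 (cost 2012≤2866, duration 2≤7, efficacy 79≥77).
P2: not dominated.
P3: dominated by P1 (cost 2866≤4852, duration 7≤12, efficacy 77≥57).
P4: not dominated.
P5: not dominated (best cost).
P6: dominated by P4 (cost 1397≤2258, duration 3≤16, efficacy 63≥60).
P7: not dominated (best duration).
P8: not dominated (best efficacy).
Pareto-optimal: P2, P4, P5, P7, P8 → 5.

5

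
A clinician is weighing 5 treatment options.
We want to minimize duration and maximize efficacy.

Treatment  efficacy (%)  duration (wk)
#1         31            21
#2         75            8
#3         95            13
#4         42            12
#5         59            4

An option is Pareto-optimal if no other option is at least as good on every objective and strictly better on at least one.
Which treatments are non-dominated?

#2, #3, #5

#1: dominated by #2 (efficacy 75≥31, duration 8≤21).
#2: not dominated.
#3: not dominated (best efficacy).
#4: dominated by #2 (efficacy 75≥42, duration 8≤12).
#5: not dominated (best duration).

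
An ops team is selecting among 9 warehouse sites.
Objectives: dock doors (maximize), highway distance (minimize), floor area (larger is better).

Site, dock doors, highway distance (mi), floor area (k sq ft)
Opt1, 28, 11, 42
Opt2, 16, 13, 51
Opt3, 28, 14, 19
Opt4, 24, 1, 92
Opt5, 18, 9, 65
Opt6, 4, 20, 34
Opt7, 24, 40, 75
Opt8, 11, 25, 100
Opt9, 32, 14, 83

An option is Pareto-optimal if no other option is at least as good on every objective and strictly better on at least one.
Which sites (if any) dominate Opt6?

Opt1: dock doors 28≥4, highway distance 11≤20, floor area 42≥34 — dominates Opt6.
Opt2: dock doors 16≥4, highway distance 13≤20, floor area 51≥34 — dominates Opt6.
Opt4: dock doors 24≥4, highway distance 1≤20, floor area 92≥34 — dominates Opt6.
Opt5: dock doors 18≥4, highway distance 9≤20, floor area 65≥34 — dominates Opt6.
Opt9: dock doors 32≥4, highway distance 14≤20, floor area 83≥34 — dominates Opt6.
Others (Opt3, Opt7, Opt8) are each worse than Opt6 on at least one objective.

Opt1, Opt2, Opt4, Opt5, Opt9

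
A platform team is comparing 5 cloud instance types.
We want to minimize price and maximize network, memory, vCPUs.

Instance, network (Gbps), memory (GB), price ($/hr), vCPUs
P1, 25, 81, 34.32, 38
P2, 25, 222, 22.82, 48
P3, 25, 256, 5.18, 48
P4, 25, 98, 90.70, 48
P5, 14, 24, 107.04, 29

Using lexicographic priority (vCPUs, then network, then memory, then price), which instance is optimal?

P3

First maximize vCPUs: best is 48, kept {P2, P3, P4}.
Then maximize network: best is 25, kept {P2, P3, P4}.
Then maximize memory: best is 256, kept {P3}.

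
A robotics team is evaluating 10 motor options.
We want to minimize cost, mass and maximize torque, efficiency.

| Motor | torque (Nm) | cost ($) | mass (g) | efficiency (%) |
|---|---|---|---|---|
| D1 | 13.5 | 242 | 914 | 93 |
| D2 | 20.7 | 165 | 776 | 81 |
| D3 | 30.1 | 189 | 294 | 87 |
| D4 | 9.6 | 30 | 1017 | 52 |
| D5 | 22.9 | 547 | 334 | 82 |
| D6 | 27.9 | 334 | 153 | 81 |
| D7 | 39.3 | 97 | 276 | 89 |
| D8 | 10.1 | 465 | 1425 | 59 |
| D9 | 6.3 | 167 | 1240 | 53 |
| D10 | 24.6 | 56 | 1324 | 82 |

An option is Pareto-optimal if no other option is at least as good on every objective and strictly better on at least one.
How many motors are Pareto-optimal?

5

D1: not dominated (best efficiency).
D2: dominated by D7 (torque 39.3≥20.7, cost 97≤165, mass 276≤776, efficiency 89≥81).
D3: dominated by D7 (torque 39.3≥30.1, cost 97≤189, mass 276≤294, efficiency 89≥87).
D4: not dominated (best cost).
D5: dominated by D3 (torque 30.1≥22.9, cost 189≤547, mass 294≤334, efficiency 87≥82).
D6: not dominated (best mass).
D7: not dominated (best torque).
D8: dominated by D1 (torque 13.5≥10.1, cost 242≤465, mass 914≤1425, efficiency 93≥59).
D9: dominated by D2 (torque 20.7≥6.3, cost 165≤167, mass 776≤1240, efficiency 81≥53).
D10: not dominated.
Pareto-optimal: D1, D4, D6, D7, D10 → 5.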